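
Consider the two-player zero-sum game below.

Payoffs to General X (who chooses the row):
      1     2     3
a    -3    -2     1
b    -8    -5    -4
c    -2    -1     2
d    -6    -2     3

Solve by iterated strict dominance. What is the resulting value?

-2

Column 2 is strictly dominated by 1 for General Y (-3<-2, -8<-5, -2<-1, -6<-2); eliminate 2.
Row b is strictly dominated by row a (-3>-8, 1>-4); eliminate b.
Column 3 is strictly dominated by 1 for General Y (-3<1, -2<2, -6<3); eliminate 3.
Row a is strictly dominated by row c (-2>-3); eliminate a.
Row d is strictly dominated by row c (-2>-6); eliminate d.
Only (c, 1) remains, with payoff -2.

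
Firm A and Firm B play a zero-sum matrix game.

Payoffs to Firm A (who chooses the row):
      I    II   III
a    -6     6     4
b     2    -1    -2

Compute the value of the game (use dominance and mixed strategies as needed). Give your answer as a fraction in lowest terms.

Column II is strictly dominated by III for Firm B (it gives Firm A more in every row).
The remaining 2×2 game on (a, b) × (I, III) has no saddle point. Let Firm A play a with probability p; indifference gives −6p + 2(1−p) = 4p − 2(1−p), so p = 2/7.
Similarly Firm B's optimal q on I is 3/7, and the value is -6·(3/7) + (4)·(4/7) = -2/7.

-2/7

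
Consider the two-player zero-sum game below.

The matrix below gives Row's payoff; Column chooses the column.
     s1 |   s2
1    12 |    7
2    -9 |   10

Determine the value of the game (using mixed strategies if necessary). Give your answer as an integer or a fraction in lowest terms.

61/8

Row minima are 7 and -9, so Row's maximin is 7; column maxima are 12 and 10, so Column's minimax is 10. These differ, so the equilibrium is in mixed strategies.
Let Row play 1 with probability p. Column is indifferent when 12p − 9(1−p) = 7p + 10(1−p), giving p = 19/24.
Let Column play s1 with probability q. Row is indifferent when 12q + 7(1−q) = −9q + 10(1−q), giving q = 1/8.
The value is 12·(1/8) + (7)·(7/8) = 61/8.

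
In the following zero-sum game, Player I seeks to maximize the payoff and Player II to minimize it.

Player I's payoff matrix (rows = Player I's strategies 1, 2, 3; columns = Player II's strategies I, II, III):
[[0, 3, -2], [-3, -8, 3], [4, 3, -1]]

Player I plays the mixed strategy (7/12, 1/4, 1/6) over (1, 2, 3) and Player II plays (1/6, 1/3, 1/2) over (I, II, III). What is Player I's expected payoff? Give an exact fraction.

Against (1/6, 1/3, 1/2), each row's expected payoff is 1: 0; 2: -5/3; 3: 7/6.
Taking the (7/12, 1/4, 1/6)-weighted average: (7/12)·(0) + (1/4)·(-5/3) + (1/6)·(7/6) = -2/9.

-2/9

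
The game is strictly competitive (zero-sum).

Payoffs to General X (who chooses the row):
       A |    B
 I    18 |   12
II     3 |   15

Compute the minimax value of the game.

13

Row minima are 12 and 3, so General X's maximin is 12; column maxima are 18 and 15, so General Y's minimax is 15. These differ, so the equilibrium is in mixed strategies.
Let General X play I with probability p. General Y is indifferent when 18p + 3(1−p) = 12p + 15(1−p), giving p = 2/3.
Let General Y play A with probability q. General X is indifferent when 18q + 12(1−q) = 3q + 15(1−q), giving q = 1/6.
The value is 18·(1/6) + (12)·(5/6) = 13.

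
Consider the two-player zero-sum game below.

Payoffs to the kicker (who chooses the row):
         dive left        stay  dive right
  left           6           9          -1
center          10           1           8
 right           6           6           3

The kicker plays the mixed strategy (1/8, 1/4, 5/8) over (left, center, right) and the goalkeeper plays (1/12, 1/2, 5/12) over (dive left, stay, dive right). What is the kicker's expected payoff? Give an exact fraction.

113/24

Against (1/12, 1/2, 5/12), each row's expected payoff is left: 55/12; center: 14/3; right: 19/4.
Taking the (1/8, 1/4, 5/8)-weighted average: (1/8)·(55/12) + (1/4)·(14/3) + (5/8)·(19/4) = 113/24.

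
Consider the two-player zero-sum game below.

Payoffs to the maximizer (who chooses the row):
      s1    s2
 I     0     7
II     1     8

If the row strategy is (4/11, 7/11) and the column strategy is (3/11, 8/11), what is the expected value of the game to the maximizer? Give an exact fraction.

63/11

Against (3/11, 8/11), each row's expected payoff is I: 56/11; II: 67/11.
Taking the (4/11, 7/11)-weighted average: (4/11)·(56/11) + (7/11)·(67/11) = 63/11.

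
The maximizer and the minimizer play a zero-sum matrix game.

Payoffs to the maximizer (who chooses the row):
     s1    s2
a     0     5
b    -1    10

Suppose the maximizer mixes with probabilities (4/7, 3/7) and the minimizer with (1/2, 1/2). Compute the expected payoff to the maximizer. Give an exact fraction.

Against (1/2, 1/2), each row's expected payoff is a: 5/2; b: 9/2.
Taking the (4/7, 3/7)-weighted average: (4/7)·(5/2) + (3/7)·(9/2) = 47/14.

47/14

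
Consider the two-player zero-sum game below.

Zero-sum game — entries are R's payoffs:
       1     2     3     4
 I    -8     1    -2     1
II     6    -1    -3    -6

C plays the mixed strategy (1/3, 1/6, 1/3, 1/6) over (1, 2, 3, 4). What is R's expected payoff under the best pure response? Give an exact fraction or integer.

-1/6

I: (-8)·(1/3) + (1)·(1/6) + (-2)·(1/3) + (1)·(1/6) = -3.
II: (6)·(1/3) + (-1)·(1/6) + (-3)·(1/3) + (-6)·(1/6) = -1/6.
The best pure response is II with expected payoff -1/6.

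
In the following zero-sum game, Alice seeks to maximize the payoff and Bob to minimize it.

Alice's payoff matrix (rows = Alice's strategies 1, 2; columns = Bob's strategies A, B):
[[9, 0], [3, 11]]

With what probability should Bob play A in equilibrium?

11/17

Row minima are 0 and 3, so Alice's maximin is 3; column maxima are 9 and 11, so Bob's minimax is 9. These differ, so the equilibrium is in mixed strategies.
Let Bob play A with probability q. Alice is indifferent when 9q = 3q + 11(1−q), giving q = 11/17.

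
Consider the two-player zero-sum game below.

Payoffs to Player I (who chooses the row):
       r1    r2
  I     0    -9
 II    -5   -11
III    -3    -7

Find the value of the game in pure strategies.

Row minima: -9, -11, -7 → Player I's maximin is -7.
Column maxima: 0, -7 → Player II's minimax is -7.
They coincide at (III, r2), so the value is -7.

-7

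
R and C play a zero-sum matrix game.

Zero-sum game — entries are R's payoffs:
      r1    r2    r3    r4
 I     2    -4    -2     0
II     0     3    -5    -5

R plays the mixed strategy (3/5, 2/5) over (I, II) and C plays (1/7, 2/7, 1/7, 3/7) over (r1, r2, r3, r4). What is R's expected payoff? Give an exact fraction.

Against (1/7, 2/7, 1/7, 3/7), each row's expected payoff is I: -8/7; II: -2.
Taking the (3/5, 2/5)-weighted average: (3/5)·(-8/7) + (2/5)·(-2) = -52/35.

-52/35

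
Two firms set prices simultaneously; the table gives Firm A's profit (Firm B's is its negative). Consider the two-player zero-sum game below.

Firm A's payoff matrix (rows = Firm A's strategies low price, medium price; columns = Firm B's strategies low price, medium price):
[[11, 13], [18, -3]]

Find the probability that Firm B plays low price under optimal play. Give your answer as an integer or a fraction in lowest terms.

Row minima are 11 and -3, so Firm A's maximin is 11; column maxima are 18 and 13, so Firm B's minimax is 13. These differ, so the equilibrium is in mixed strategies.
Let Firm B play low price with probability q. Firm A is indifferent when 11q + 13(1−q) = 18q − 3(1−q), giving q = 16/23.

16/23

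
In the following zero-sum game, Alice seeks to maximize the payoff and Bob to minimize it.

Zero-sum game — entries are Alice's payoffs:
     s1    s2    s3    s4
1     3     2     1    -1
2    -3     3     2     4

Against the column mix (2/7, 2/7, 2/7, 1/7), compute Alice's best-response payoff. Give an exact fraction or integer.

11/7

1: (3)·(2/7) + (2)·(2/7) + (1)·(2/7) + (-1)·(1/7) = 11/7.
2: (-3)·(2/7) + (3)·(2/7) + (2)·(2/7) + (4)·(1/7) = 8/7.
The best pure response is 1 with expected payoff 11/7.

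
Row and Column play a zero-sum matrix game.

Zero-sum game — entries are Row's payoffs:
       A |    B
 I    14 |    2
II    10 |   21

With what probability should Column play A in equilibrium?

Row minima are 2 and 10, so Row's maximin is 10; column maxima are 14 and 21, so Column's minimax is 14. These differ, so the equilibrium is in mixed strategies.
Let Column play A with probability q. Row is indifferent when 14q + 2(1−q) = 10q + 21(1−q), giving q = 19/23.

19/23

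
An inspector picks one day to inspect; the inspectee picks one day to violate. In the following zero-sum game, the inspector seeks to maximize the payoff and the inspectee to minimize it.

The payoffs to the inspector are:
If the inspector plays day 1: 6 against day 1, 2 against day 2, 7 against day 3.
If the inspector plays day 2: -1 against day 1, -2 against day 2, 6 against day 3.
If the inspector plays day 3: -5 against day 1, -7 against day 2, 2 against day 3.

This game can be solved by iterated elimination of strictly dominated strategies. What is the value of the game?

2

Column day 3 is strictly dominated by day 1 for the inspectee (6<7, -1<6, -5<2); eliminate day 3.
Row day 2 is strictly dominated by row day 1 (6>-1, 2>-2); eliminate day 2.
Column day 1 is strictly dominated by day 2 for the inspectee (2<6, -7<-5); eliminate day 1.
Row day 3 is strictly dominated by row day 1 (2>-7); eliminate day 3.
Only (day 1, day 2) remains, with payoff 2.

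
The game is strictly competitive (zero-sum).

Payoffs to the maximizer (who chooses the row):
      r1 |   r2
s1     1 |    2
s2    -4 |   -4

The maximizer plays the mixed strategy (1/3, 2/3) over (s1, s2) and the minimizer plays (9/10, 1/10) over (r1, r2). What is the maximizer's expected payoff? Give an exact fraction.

-23/10

Against (9/10, 1/10), each row's expected payoff is s1: 11/10; s2: -4.
Taking the (1/3, 2/3)-weighted average: (1/3)·(11/10) + (2/3)·(-4) = -23/10.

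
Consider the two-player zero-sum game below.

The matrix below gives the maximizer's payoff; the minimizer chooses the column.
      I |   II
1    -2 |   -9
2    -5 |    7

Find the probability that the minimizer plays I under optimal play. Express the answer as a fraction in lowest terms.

16/19

Row minima are -9 and -5, so the maximizer's maximin is -5; column maxima are -2 and 7, so the minimizer's minimax is -2. These differ, so the equilibrium is in mixed strategies.
Let the minimizer play I with probability q. The maximizer is indifferent when −2q − 9(1−q) = −5q + 7(1−q), giving q = 16/19.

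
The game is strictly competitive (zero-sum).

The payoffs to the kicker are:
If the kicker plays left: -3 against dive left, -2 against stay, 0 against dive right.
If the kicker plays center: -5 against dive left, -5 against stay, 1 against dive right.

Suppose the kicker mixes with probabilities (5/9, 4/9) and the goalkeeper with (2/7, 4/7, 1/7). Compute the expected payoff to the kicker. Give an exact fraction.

-62/21

Against (2/7, 4/7, 1/7), each row's expected payoff is left: -2; center: -29/7.
Taking the (5/9, 4/9)-weighted average: (5/9)·(-2) + (4/9)·(-29/7) = -62/21.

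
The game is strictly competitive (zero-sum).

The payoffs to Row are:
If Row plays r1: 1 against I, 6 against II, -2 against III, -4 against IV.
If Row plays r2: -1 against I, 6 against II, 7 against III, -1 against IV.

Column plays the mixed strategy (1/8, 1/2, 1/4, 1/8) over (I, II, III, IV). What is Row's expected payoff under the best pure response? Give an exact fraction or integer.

r1: (1)·(1/8) + (6)·(1/2) + (-2)·(1/4) + (-4)·(1/8) = 17/8.
r2: (-1)·(1/8) + (6)·(1/2) + (7)·(1/4) + (-1)·(1/8) = 9/2.
The best pure response is r2 with expected payoff 9/2.

9/2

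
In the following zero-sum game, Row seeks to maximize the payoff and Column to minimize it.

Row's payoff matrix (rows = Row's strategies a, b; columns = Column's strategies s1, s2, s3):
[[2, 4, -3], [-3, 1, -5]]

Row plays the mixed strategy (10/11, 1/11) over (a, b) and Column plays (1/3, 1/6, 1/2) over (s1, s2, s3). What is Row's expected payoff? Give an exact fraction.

Against (1/3, 1/6, 1/2), each row's expected payoff is a: -1/6; b: -10/3.
Taking the (10/11, 1/11)-weighted average: (10/11)·(-1/6) + (1/11)·(-10/3) = -5/11.

-5/11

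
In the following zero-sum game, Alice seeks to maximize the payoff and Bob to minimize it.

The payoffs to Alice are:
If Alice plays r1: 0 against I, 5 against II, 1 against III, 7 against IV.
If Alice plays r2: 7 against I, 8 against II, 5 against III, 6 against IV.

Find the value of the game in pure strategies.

5

Row minima: 0, 5 → Alice's maximin is 5.
Column maxima: 7, 8, 5, 7 → Bob's minimax is 5.
They coincide at (r2, III), so the value is 5.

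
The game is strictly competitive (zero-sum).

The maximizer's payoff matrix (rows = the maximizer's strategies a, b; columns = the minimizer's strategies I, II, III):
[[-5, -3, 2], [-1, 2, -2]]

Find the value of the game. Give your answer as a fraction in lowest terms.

Column II is strictly dominated by I for the minimizer (it gives the maximizer more in every row).
The remaining 2×2 game on (a, b) × (I, III) has no saddle point. Let the maximizer play a with probability p; indifference gives −5p − (1−p) = 2p − 2(1−p), so p = 1/8.
Similarly the minimizer's optimal q on I is 1/2, and the value is -5·(1/2) + (2)·(1/2) = -3/2.

-3/2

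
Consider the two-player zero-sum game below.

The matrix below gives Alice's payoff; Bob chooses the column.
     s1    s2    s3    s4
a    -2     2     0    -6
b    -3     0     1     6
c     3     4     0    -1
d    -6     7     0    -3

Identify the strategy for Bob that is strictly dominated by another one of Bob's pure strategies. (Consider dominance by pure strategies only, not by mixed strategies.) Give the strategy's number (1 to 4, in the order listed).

2

Bob prefers columns that give Alice less. Compare s2 with s1: -2 < 2, -3 < 0, 3 < 4, -6 < 7.
So s1 strictly dominates s2 for Bob; s2 is strictly dominated.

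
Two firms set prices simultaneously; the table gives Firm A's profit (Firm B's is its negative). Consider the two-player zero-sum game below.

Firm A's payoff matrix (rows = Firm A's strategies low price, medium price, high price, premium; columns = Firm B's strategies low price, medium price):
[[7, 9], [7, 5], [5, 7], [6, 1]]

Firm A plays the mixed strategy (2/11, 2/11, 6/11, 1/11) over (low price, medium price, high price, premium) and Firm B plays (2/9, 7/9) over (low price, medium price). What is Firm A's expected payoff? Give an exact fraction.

Against (2/9, 7/9), each row's expected payoff is low price: 77/9; medium price: 49/9; high price: 59/9; premium: 19/9.
Taking the (2/11, 2/11, 6/11, 1/11)-weighted average: (2/11)·(77/9) + (2/11)·(49/9) + (6/11)·(59/9) + (1/11)·(19/9) = 625/99.

625/99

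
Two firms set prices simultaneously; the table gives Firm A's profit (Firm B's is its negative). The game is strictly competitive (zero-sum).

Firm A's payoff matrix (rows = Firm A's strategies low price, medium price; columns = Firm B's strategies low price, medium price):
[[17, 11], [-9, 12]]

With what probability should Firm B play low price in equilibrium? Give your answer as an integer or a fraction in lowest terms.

1/27

Row minima are 11 and -9, so Firm A's maximin is 11; column maxima are 17 and 12, so Firm B's minimax is 12. These differ, so the equilibrium is in mixed strategies.
Let Firm B play low price with probability q. Firm A is indifferent when 17q + 11(1−q) = −9q + 12(1−q), giving q = 1/27.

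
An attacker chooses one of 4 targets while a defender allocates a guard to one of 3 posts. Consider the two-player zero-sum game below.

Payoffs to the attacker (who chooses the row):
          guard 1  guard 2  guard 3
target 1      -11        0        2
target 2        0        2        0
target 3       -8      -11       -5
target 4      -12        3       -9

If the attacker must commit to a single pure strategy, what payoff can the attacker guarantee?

0

The worst-case payoff for each row is target 1: -11, target 2: 0, target 3: -11, target 4: -12.
The best of these is 0.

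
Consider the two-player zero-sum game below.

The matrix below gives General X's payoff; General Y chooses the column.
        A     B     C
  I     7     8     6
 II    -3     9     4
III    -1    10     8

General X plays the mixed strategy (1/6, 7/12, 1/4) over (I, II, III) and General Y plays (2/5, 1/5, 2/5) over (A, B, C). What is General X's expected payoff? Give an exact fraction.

Against (2/5, 1/5, 2/5), each row's expected payoff is I: 34/5; II: 11/5; III: 24/5.
Taking the (1/6, 7/12, 1/4)-weighted average: (1/6)·(34/5) + (7/12)·(11/5) + (1/4)·(24/5) = 217/60.

217/60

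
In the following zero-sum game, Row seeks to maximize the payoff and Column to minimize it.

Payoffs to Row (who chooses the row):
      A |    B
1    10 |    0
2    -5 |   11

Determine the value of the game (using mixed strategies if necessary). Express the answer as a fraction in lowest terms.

Row minima are 0 and -5, so Row's maximin is 0; column maxima are 10 and 11, so Column's minimax is 10. These differ, so the equilibrium is in mixed strategies.
Let Row play 1 with probability p. Column is indifferent when 10p − 5(1−p) = 11(1−p), giving p = 8/13.
Let Column play A with probability q. Row is indifferent when 10q = −5q + 11(1−q), giving q = 11/26.
The value is 10·(11/26) + (0)·(15/26) = 55/13.

55/13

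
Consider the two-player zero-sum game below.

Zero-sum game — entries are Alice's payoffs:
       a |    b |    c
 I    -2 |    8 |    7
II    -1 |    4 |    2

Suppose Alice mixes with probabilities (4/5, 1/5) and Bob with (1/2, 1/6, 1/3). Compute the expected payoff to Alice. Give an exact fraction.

23/10

Against (1/2, 1/6, 1/3), each row's expected payoff is I: 8/3; II: 5/6.
Taking the (4/5, 1/5)-weighted average: (4/5)·(8/3) + (1/5)·(5/6) = 23/10.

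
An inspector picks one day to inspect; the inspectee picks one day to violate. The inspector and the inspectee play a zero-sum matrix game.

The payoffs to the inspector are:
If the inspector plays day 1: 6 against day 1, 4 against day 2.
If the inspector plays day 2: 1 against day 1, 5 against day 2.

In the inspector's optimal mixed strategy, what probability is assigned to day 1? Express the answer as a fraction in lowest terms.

Row minima are 4 and 1, so the inspector's maximin is 4; column maxima are 6 and 5, so the inspectee's minimax is 5. These differ, so the equilibrium is in mixed strategies.
Let the inspector play day 1 with probability p. The inspectee is indifferent when 6p + (1−p) = 4p + 5(1−p), giving p = 2/3.

2/3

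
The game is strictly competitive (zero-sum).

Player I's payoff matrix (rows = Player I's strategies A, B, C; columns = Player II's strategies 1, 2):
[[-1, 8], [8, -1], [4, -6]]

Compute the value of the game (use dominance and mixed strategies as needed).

7/2

Row C is strictly dominated by row B, so Player I never plays it.
The remaining 2×2 game on (A, B) × (1, 2) has no saddle point. Let Player I play A with probability p; indifference gives −p + 8(1−p) = 8p − (1−p), so p = 1/2.
Similarly Player II's optimal q on 1 is 1/2, and the value is -1·(1/2) + (8)·(1/2) = 7/2.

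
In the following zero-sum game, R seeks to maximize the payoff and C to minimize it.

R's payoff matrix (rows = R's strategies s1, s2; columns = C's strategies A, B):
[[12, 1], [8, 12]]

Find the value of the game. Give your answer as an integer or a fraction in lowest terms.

136/15

Row minima are 1 and 8, so R's maximin is 8; column maxima are 12 and 12, so C's minimax is 12. These differ, so the equilibrium is in mixed strategies.
Let R play s1 with probability p. C is indifferent when 12p + 8(1−p) = p + 12(1−p), giving p = 4/15.
Let C play A with probability q. R is indifferent when 12q + (1−q) = 8q + 12(1−q), giving q = 11/15.
The value is 12·(11/15) + (1)·(4/15) = 136/15.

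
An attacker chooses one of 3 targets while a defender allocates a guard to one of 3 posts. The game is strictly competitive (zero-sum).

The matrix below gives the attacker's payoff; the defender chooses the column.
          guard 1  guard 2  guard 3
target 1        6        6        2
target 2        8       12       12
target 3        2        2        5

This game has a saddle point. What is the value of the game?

8

Row minima: 2, 8, 2 → the attacker's maximin is 8.
Column maxima: 8, 12, 12 → the defender's minimax is 8.
They coincide at (target 2, guard 1), so the value is 8.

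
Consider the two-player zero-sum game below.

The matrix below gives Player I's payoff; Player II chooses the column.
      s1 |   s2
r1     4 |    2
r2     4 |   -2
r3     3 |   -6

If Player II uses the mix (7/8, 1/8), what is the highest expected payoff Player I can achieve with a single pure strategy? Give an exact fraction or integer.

15/4

r1: (4)·(7/8) + (2)·(1/8) = 15/4.
r2: (4)·(7/8) + (-2)·(1/8) = 13/4.
r3: (3)·(7/8) + (-6)·(1/8) = 15/8.
The best pure response is r1 with expected payoff 15/4.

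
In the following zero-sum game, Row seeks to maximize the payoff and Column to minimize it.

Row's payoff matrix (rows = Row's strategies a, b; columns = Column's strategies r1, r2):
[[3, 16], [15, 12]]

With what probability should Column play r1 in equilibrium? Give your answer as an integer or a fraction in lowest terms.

1/4

Row minima are 3 and 12, so Row's maximin is 12; column maxima are 15 and 16, so Column's minimax is 15. These differ, so the equilibrium is in mixed strategies.
Let Column play r1 with probability q. Row is indifferent when 3q + 16(1−q) = 15q + 12(1−q), giving q = 1/4.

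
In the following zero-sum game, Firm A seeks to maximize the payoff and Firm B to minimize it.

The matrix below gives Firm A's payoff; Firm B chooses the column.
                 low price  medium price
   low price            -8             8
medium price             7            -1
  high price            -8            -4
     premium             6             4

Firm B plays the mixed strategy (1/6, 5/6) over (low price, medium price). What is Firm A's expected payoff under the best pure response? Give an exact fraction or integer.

low price: (-8)·(1/6) + (8)·(5/6) = 16/3.
medium price: (7)·(1/6) + (-1)·(5/6) = 1/3.
high price: (-8)·(1/6) + (-4)·(5/6) = -14/3.
premium: (6)·(1/6) + (4)·(5/6) = 13/3.
The best pure response is low price with expected payoff 16/3.

16/3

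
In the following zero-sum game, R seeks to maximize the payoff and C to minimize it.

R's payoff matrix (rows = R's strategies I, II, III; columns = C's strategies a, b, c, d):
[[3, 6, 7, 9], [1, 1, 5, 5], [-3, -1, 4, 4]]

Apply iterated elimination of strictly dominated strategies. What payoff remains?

3

Column d is strictly dominated by a for C (3<9, 1<5, -3<4); eliminate d.
Column c is strictly dominated by a for C (3<7, 1<5, -3<4); eliminate c.
Row II is strictly dominated by row I (3>1, 6>1); eliminate II.
Column b is strictly dominated by a for C (3<6, -3<-1); eliminate b.
Row III is strictly dominated by row I (3>-3); eliminate III.
Only (I, a) remains, with payoff 3.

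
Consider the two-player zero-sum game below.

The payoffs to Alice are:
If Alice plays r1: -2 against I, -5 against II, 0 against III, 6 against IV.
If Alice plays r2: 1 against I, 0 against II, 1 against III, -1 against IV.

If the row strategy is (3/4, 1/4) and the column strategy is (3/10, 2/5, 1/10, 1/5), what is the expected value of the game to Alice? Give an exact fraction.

Against (3/10, 2/5, 1/10, 1/5), each row's expected payoff is r1: -7/5; r2: 1/5.
Taking the (3/4, 1/4)-weighted average: (3/4)·(-7/5) + (1/4)·(1/5) = -1.

-1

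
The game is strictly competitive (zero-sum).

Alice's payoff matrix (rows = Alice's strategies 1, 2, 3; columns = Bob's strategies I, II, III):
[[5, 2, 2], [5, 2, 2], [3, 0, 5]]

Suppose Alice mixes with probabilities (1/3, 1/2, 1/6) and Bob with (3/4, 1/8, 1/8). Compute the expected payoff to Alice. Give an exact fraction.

Against (3/4, 1/8, 1/8), each row's expected payoff is 1: 17/4; 2: 17/4; 3: 23/8.
Taking the (1/3, 1/2, 1/6)-weighted average: (1/3)·(17/4) + (1/2)·(17/4) + (1/6)·(23/8) = 193/48.

193/48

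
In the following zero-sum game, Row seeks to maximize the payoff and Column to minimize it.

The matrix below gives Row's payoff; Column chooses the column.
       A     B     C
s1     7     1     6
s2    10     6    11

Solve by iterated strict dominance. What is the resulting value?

Column A is strictly dominated by B for Column (1<7, 6<10); eliminate A.
Row s1 is strictly dominated by row s2 (6>1, 11>6); eliminate s1.
Column C is strictly dominated by B for Column (6<11); eliminate C.
Only (s2, B) remains, with payoff 6.

6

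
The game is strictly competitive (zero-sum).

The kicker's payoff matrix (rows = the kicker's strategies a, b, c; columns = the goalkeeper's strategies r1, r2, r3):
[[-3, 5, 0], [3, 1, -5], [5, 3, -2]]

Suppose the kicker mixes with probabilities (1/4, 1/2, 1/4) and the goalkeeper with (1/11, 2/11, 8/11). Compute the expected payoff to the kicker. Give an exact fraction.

-17/11

Against (1/11, 2/11, 8/11), each row's expected payoff is a: 7/11; b: -35/11; c: -5/11.
Taking the (1/4, 1/2, 1/4)-weighted average: (1/4)·(7/11) + (1/2)·(-35/11) + (1/4)·(-5/11) = -17/11.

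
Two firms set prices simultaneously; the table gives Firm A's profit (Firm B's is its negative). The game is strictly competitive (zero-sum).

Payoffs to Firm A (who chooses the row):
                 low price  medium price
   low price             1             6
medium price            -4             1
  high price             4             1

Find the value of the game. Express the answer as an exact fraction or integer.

23/8

Row medium price is strictly dominated by row low price, so Firm A never plays it.
The remaining 2×2 game on (low price, high price) × (low price, medium price) has no saddle point. Let Firm A play low price with probability p; indifference gives p + 4(1−p) = 6p + (1−p), so p = 3/8.
Similarly Firm B's optimal q on low price is 5/8, and the value is 1·(5/8) + (6)·(3/8) = 23/8.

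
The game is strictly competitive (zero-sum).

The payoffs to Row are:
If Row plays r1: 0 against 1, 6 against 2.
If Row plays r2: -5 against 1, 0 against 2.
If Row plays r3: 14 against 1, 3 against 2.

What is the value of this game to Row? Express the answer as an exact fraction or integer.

Row r2 is strictly dominated by row r1, so Row never plays it.
The remaining 2×2 game on (r1, r3) × (1, 2) has no saddle point. Let Row play r1 with probability p; indifference gives 14(1−p) = 6p + 3(1−p), so p = 11/17.
Similarly Column's optimal q on 1 is 3/17, and the value is 0·(3/17) + (6)·(14/17) = 84/17.

84/17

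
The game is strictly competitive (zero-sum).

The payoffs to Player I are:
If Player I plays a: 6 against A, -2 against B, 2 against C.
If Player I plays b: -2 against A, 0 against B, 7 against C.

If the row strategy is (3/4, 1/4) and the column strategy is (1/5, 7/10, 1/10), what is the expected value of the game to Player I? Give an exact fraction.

3/40

Against (1/5, 7/10, 1/10), each row's expected payoff is a: 0; b: 3/10.
Taking the (3/4, 1/4)-weighted average: (3/4)·(0) + (1/4)·(3/10) = 3/40.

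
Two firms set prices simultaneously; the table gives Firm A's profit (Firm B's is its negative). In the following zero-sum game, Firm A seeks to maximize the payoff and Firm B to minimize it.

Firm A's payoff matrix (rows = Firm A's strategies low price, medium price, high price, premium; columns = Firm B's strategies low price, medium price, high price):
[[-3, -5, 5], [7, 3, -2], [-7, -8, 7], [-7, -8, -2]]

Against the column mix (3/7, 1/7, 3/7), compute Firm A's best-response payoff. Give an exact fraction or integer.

low price: (-3)·(3/7) + (-5)·(1/7) + (5)·(3/7) = 1/7.
medium price: (7)·(3/7) + (3)·(1/7) + (-2)·(3/7) = 18/7.
high price: (-7)·(3/7) + (-8)·(1/7) + (7)·(3/7) = -8/7.
premium: (-7)·(3/7) + (-8)·(1/7) + (-2)·(3/7) = -5.
The best pure response is medium price with expected payoff 18/7.

18/7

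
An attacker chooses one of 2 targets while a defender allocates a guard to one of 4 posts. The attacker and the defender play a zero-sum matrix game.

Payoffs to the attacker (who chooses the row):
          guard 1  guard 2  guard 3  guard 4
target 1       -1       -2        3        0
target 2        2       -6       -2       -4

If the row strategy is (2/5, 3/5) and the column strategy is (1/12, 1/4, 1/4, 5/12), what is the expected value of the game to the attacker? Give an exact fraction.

-61/30

Against (1/12, 1/4, 1/4, 5/12), each row's expected payoff is target 1: 1/6; target 2: -7/2.
Taking the (2/5, 3/5)-weighted average: (2/5)·(1/6) + (3/5)·(-7/2) = -61/30.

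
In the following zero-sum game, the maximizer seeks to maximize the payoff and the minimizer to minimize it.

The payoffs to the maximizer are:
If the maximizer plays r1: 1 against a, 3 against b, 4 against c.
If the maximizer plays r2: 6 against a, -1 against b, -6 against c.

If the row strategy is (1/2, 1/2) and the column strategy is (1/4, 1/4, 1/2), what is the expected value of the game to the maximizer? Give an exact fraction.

Against (1/4, 1/4, 1/2), each row's expected payoff is r1: 3; r2: -7/4.
Taking the (1/2, 1/2)-weighted average: (1/2)·(3) + (1/2)·(-7/4) = 5/8.

5/8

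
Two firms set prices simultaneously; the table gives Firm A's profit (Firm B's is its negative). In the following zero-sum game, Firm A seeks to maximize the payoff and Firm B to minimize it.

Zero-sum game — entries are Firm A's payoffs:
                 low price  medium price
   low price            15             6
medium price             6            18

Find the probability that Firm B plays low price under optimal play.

Row minima are 6 and 6, so Firm A's maximin is 6; column maxima are 15 and 18, so Firm B's minimax is 15. These differ, so the equilibrium is in mixed strategies.
Let Firm B play low price with probability q. Firm A is indifferent when 15q + 6(1−q) = 6q + 18(1−q), giving q = 4/7.

4/7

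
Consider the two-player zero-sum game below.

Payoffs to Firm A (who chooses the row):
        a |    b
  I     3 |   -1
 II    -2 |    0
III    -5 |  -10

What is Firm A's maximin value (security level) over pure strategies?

The worst-case payoff for each row is I: -1, II: -2, III: -10.
The best of these is -1.

-1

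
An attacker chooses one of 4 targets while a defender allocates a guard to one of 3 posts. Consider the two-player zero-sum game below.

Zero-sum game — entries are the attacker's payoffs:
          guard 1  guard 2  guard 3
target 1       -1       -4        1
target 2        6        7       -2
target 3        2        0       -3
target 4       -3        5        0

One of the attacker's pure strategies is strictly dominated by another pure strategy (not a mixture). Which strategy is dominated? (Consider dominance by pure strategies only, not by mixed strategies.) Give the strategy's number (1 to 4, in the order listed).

Compare target 3 with target 2: 6 > 2, 7 > 0, -2 > -3.
So target 2 strictly dominates target 3 for the attacker; target 3 is strictly dominated.

3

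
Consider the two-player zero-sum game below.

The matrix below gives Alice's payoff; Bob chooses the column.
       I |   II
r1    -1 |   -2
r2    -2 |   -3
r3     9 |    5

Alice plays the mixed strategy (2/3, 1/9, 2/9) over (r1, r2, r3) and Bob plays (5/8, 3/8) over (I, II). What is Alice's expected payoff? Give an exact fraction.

Against (5/8, 3/8), each row's expected payoff is r1: -11/8; r2: -19/8; r3: 15/2.
Taking the (2/3, 1/9, 2/9)-weighted average: (2/3)·(-11/8) + (1/9)·(-19/8) + (2/9)·(15/2) = 35/72.

35/72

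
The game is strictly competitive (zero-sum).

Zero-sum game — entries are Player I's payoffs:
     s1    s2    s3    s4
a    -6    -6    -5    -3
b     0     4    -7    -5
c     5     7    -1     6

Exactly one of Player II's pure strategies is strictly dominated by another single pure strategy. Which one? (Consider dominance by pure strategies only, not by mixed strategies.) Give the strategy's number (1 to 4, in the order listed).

Player II prefers columns that give Player I less. Compare s4 with s3: -5 < -3, -7 < -5, -1 < 6.
So s3 strictly dominates s4 for Player II; s4 is strictly dominated.

4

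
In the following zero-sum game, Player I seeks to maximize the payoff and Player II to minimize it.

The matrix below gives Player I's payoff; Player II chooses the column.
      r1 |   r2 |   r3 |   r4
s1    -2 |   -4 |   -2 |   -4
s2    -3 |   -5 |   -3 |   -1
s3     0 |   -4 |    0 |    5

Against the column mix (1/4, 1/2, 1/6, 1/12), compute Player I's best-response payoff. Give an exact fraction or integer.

s1: (-2)·(1/4) + (-4)·(1/2) + (-2)·(1/6) + (-4)·(1/12) = -19/6.
s2: (-3)·(1/4) + (-5)·(1/2) + (-3)·(1/6) + (-1)·(1/12) = -23/6.
s3: (0)·(1/4) + (-4)·(1/2) + (0)·(1/6) + (5)·(1/12) = -19/12.
The best pure response is s3 with expected payoff -19/12.

-19/12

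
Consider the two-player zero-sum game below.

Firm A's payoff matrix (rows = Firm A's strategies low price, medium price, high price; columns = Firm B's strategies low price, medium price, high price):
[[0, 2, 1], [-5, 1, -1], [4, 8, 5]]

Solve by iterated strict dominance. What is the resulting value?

Column medium price is strictly dominated by low price for Firm B (0<2, -5<1, 4<8); eliminate medium price.
Row medium price is strictly dominated by row low price (0>-5, 1>-1); eliminate medium price.
Column high price is strictly dominated by low price for Firm B (0<1, 4<5); eliminate high price.
Row low price is strictly dominated by row high price (4>0); eliminate low price.
Only (high price, low price) remains, with payoff 4.

4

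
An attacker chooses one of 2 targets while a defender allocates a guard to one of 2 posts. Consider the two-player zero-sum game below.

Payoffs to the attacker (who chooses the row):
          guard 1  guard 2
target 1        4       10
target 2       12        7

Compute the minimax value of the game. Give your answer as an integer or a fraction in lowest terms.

Row minima are 4 and 7, so the attacker's maximin is 7; column maxima are 12 and 10, so the defender's minimax is 10. These differ, so the equilibrium is in mixed strategies.
Let the attacker play target 1 with probability p. The defender is indifferent when 4p + 12(1−p) = 10p + 7(1−p), giving p = 5/11.
Let the defender play guard 1 with probability q. The attacker is indifferent when 4q + 10(1−q) = 12q + 7(1−q), giving q = 3/11.
The value is 4·(3/11) + (10)·(8/11) = 92/11.

92/11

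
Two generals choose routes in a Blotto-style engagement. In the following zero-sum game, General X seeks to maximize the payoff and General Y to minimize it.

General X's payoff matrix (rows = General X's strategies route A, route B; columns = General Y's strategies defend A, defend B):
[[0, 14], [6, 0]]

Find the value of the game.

Row minima are 0 and 0, so General X's maximin is 0; column maxima are 6 and 14, so General Y's minimax is 6. These differ, so the equilibrium is in mixed strategies.
Let General X play route A with probability p. General Y is indifferent when 6(1−p) = 14p, giving p = 3/10.
Let General Y play defend A with probability q. General X is indifferent when 14(1−q) = 6q, giving q = 7/10.
The value is 0·(7/10) + (14)·(3/10) = 21/5.

21/5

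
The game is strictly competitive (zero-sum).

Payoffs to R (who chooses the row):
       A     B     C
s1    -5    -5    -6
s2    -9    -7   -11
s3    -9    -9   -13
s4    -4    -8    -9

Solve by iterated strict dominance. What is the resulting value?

-6

Row s2 is strictly dominated by row s1 (-5>-9, -5>-7, -6>-11); eliminate s2.
Column A is strictly dominated by C for C (-6<-5, -13<-9, -9<-4); eliminate A.
Column B is strictly dominated by C for C (-6<-5, -13<-9, -9<-8); eliminate B.
Row s3 is strictly dominated by row s1 (-6>-13); eliminate s3.
Row s4 is strictly dominated by row s1 (-6>-9); eliminate s4.
Only (s1, C) remains, with payoff -6.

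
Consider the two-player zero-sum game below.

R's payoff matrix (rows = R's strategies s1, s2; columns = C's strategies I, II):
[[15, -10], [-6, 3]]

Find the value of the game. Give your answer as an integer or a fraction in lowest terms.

Row minima are -10 and -6, so R's maximin is -6; column maxima are 15 and 3, so C's minimax is 3. These differ, so the equilibrium is in mixed strategies.
Let R play s1 with probability p. C is indifferent when 15p − 6(1−p) = −10p + 3(1−p), giving p = 9/34.
Let C play I with probability q. R is indifferent when 15q − 10(1−q) = −6q + 3(1−q), giving q = 13/34.
The value is 15·(13/34) + (-10)·(21/34) = -15/34.

-15/34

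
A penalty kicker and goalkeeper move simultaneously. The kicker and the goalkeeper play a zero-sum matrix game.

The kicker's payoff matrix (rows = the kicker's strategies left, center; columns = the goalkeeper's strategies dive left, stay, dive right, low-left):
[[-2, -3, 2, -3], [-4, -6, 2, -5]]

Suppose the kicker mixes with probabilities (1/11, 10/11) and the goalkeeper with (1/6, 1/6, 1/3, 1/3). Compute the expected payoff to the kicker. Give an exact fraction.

-167/66

Against (1/6, 1/6, 1/3, 1/3), each row's expected payoff is left: -7/6; center: -8/3.
Taking the (1/11, 10/11)-weighted average: (1/11)·(-7/6) + (10/11)·(-8/3) = -167/66.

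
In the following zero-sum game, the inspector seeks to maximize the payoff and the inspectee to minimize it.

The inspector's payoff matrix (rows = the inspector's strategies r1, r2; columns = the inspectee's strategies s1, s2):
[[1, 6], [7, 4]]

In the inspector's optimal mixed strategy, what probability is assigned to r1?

Row minima are 1 and 4, so the inspector's maximin is 4; column maxima are 7 and 6, so the inspectee's minimax is 6. These differ, so the equilibrium is in mixed strategies.
Let the inspector play r1 with probability p. The inspectee is indifferent when p + 7(1−p) = 6p + 4(1−p), giving p = 3/8.

3/8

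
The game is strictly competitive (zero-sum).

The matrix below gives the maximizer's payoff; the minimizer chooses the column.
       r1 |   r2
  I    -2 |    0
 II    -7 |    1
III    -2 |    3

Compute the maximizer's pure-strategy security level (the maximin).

The worst-case payoff for each row is I: -2, II: -7, III: -2.
The best of these is -2.

-2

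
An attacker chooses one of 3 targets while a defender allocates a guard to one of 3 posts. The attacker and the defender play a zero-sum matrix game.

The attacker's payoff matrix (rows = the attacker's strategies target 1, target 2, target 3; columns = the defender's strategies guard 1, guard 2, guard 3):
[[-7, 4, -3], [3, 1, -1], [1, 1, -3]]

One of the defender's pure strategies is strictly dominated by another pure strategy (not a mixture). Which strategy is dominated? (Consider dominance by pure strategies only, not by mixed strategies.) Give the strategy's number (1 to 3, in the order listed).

2

The defender prefers columns that give the attacker less. Compare guard 2 with guard 3: -3 < 4, -1 < 1, -3 < 1.
So guard 3 strictly dominates guard 2 for the defender; guard 2 is strictly dominated.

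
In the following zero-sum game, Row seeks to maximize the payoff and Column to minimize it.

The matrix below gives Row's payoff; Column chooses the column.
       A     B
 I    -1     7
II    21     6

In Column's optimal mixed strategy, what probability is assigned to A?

1/23

Row minima are -1 and 6, so Row's maximin is 6; column maxima are 21 and 7, so Column's minimax is 7. These differ, so the equilibrium is in mixed strategies.
Let Column play A with probability q. Row is indifferent when −q + 7(1−q) = 21q + 6(1−q), giving q = 1/23.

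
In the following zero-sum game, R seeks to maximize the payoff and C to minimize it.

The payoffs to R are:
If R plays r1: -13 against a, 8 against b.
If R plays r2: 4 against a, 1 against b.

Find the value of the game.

15/8

Row minima are -13 and 1, so R's maximin is 1; column maxima are 4 and 8, so C's minimax is 4. These differ, so the equilibrium is in mixed strategies.
Let R play r1 with probability p. C is indifferent when −13p + 4(1−p) = 8p + (1−p), giving p = 1/8.
Let C play a with probability q. R is indifferent when −13q + 8(1−q) = 4q + (1−q), giving q = 7/24.
The value is -13·(7/24) + (8)·(17/24) = 15/8.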